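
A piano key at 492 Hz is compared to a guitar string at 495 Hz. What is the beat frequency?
3 Hz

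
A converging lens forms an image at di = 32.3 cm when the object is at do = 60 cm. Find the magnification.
M = −di/do = -0.5383 (inverted image)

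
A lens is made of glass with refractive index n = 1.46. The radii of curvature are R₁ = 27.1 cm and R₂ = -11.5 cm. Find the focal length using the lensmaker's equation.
1/f = (n − 1)(1/R₁ − 1/R₂) → f = 17.55 cm (converging lens)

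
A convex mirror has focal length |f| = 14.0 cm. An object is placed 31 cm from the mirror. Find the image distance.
f = −14.0 cm (convex); 1/di = 1/f − 1/do → di = -9.644 cm (virtual image, behind mirror)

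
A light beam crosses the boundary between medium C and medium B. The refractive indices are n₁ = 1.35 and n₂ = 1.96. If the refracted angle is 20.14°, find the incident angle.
sin θ₁ = (n₂/n₁)·sin θ₂ → θ₁ = 29.99°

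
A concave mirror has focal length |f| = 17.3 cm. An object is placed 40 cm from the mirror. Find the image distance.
f = +17.3 cm (concave); 1/di = 1/f − 1/do → di = 30.48 cm (real image, in front of mirror)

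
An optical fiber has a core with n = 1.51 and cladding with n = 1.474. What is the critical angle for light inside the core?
θc = arcsin(n_cladding/n_core) = 77.46°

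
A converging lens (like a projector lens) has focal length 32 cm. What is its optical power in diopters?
P = 1/f = 3.125 D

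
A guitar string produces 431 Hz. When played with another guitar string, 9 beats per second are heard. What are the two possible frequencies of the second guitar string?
f₂ = 431 ± 9 Hz → 440 Hz or 422 Hz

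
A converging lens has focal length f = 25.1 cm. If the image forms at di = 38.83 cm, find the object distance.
1/do = 1/f − 1/di → do = 70.99 cm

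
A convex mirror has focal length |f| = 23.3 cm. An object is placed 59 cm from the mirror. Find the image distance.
f = −23.3 cm (convex); 1/di = 1/f − 1/do → di = -16.7 cm (virtual image, behind mirror)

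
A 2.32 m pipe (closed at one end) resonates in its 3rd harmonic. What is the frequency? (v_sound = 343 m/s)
fₙ = nv/(4L) = 110.9 Hz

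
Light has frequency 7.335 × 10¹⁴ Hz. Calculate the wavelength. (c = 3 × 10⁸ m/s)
λ = c/f = 409 nm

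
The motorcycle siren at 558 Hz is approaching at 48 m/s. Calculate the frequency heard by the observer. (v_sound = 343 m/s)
f_obs = f·v/(v − v_s) = 648.8 Hz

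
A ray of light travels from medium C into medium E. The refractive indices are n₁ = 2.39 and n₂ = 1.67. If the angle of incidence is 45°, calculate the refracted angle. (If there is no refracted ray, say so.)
sin θ₂ = (n₁/n₂)·sin θ₁ = 1.012 > 1, so there is no refracted ray — the light undergoes total internal reflection.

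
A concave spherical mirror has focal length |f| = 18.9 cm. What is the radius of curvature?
R = 2|f| = 37.8 cm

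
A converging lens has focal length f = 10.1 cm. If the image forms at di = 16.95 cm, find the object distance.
1/do = 1/f − 1/di → do = 24.99 cm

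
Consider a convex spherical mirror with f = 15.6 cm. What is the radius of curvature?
R = 2|f| = 31.2 cm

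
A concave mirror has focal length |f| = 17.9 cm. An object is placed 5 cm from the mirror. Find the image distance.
f = +17.9 cm (concave); 1/di = 1/f − 1/do → di = -6.938 cm (virtual image, behind mirror)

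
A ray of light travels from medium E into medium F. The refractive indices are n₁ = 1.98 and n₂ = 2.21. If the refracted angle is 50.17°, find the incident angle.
sin θ₁ = (n₂/n₁)·sin θ₂ → θ₁ = 59°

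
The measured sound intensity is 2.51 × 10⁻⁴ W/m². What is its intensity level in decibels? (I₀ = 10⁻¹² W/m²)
β = 10·log₁₀(I/I₀) = 84 dB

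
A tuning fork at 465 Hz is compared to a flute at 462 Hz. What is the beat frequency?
3 Hz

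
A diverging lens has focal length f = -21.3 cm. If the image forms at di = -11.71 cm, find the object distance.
1/do = 1/f − 1/di → do = 26.01 cm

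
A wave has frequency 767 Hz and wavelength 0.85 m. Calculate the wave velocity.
v = fλ = 651.9 m/s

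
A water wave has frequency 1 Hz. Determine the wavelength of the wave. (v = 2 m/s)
λ = v/f = 2 m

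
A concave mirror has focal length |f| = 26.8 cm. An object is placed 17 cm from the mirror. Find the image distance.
f = +26.8 cm (concave); 1/di = 1/f − 1/do → di = -46.49 cm (virtual image, behind mirror)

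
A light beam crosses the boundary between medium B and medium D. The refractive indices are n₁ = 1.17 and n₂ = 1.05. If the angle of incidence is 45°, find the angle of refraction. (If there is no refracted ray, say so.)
sin θ₂ = (n₁/n₂)·sin θ₁ = 0.7879 → θ₂ = 51.99°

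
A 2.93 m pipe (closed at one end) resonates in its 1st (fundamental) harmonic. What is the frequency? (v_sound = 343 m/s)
fₙ = nv/(4L) = 29.27 Hz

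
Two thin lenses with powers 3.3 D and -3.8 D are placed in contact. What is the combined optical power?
P_total = P₁ + P₂ = -0.5 D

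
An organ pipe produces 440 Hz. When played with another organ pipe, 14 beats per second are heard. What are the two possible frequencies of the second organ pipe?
f₂ = 440 ± 14 Hz → 454 Hz or 426 Hz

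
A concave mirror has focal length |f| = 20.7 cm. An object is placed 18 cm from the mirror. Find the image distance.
f = +20.7 cm (concave); 1/di = 1/f − 1/do → di = -138 cm (virtual image, behind mirror)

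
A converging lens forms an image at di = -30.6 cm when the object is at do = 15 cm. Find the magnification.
M = −di/do = 2.04 (upright image)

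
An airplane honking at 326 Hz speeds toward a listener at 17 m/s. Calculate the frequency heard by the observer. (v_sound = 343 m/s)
f_obs = f·v/(v − v_s) = 343 Hz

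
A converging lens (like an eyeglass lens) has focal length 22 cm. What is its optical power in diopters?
P = 1/f = 4.545 D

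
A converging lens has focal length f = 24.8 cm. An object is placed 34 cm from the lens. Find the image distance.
1/di = 1/f − 1/do → di = 91.65 cm (real image)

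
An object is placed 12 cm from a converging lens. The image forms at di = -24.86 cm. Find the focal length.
1/f = 1/do + 1/di → f = 23.2 cm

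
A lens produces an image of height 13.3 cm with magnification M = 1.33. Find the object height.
ho = |hi|/|M| = 10 cm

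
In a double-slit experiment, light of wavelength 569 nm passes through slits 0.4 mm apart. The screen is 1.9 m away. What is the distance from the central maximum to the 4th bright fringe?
y = mλL/d = 10.81 mm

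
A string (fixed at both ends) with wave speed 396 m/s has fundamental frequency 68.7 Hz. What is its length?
L = v/(2f₁) = 2.882 m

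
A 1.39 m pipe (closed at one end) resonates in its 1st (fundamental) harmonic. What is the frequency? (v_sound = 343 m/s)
fₙ = nv/(4L) = 61.69 Hz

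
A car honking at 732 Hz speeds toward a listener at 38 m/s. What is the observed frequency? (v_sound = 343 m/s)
f_obs = f·v/(v − v_s) = 823.2 Hz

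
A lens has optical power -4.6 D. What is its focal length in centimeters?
f = 1/P = -21.74 cm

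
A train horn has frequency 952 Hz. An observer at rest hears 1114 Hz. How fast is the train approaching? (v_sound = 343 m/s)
v_s = v·(1 − f/f_obs) = 49.88 m/s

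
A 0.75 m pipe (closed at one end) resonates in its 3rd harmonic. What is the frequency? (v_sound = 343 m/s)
fₙ = nv/(4L) = 343 Hz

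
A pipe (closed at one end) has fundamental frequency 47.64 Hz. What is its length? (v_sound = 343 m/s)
L = v/(4f₁) = 1.8 m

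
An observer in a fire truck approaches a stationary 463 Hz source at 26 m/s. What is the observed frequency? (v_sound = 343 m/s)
f_obs = f·(v + v_o)/v = 498.1 Hz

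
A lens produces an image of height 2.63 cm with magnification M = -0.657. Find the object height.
ho = |hi|/|M| = 4.003 cm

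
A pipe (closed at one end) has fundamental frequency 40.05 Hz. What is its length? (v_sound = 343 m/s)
L = v/(4f₁) = 2.141 m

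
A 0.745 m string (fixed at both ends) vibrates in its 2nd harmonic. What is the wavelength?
λₙ = 2L/n = 0.745 m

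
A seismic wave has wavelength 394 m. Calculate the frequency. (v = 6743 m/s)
f = v/λ = 17.11 Hz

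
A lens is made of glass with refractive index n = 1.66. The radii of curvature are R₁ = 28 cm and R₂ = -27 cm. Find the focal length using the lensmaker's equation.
1/f = (n − 1)(1/R₁ − 1/R₂) → f = 20.83 cm (converging lens)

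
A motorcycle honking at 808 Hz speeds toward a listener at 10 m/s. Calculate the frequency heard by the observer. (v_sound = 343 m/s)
f_obs = f·v/(v − v_s) = 832.3 Hz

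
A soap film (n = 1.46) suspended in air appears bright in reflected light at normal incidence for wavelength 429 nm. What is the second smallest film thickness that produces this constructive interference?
2nt = (m − ½)λ with m = 2 → t = (m − ½)λ/(2n) = 220.4 nm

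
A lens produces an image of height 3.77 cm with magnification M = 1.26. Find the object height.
ho = |hi|/|M| = 2.992 cm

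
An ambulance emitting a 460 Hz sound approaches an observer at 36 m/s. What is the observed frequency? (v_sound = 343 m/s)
f_obs = f·v/(v − v_s) = 513.9 Hz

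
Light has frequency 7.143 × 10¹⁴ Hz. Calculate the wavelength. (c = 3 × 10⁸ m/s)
λ = c/f = 420 nm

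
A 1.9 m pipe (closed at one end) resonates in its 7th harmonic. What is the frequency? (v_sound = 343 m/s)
fₙ = nv/(4L) = 315.9 Hz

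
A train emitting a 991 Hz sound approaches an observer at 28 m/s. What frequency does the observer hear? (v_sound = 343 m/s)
f_obs = f·v/(v − v_s) = 1079 Hz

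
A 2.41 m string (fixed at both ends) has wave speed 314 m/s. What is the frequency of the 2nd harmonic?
fₙ = nv/(2L) = 130.3 Hz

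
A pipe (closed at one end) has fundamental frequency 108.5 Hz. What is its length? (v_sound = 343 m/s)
L = v/(4f₁) = 0.7903 m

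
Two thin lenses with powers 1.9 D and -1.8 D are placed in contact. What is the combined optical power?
P_total = P₁ + P₂ = 0.1 D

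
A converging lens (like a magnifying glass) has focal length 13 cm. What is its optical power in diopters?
P = 1/f = 7.692 D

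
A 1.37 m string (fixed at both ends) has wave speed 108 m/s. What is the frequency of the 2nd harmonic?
fₙ = nv/(2L) = 78.83 Hz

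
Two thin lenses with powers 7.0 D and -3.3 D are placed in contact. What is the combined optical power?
P_total = P₁ + P₂ = 3.7 D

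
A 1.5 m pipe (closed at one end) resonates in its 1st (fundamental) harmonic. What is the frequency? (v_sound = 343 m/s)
fₙ = nv/(4L) = 57.17 Hz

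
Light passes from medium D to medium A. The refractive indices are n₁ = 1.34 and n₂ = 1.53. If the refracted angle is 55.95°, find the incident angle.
sin θ₁ = (n₂/n₁)·sin θ₂ → θ₁ = 71.09°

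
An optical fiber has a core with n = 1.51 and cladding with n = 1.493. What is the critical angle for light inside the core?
θc = arcsin(n_cladding/n_core) = 81.39°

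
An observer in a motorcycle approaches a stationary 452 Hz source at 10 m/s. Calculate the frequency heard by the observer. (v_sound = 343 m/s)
f_obs = f·(v + v_o)/v = 465.2 Hz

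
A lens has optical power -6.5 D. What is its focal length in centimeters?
f = 1/P = -15.38 cm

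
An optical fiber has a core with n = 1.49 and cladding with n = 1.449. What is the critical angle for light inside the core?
θc = arcsin(n_cladding/n_core) = 76.53°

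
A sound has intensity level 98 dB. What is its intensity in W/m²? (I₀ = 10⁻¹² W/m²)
I = I₀·10^(β/10) = 6.31 × 10⁻³ W/m²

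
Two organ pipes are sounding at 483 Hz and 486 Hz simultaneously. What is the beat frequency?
3 Hz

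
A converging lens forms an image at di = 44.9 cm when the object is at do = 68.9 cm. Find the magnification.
M = −di/do = -0.6517 (inverted image)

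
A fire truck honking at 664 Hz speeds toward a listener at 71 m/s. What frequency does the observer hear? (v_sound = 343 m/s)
f_obs = f·v/(v − v_s) = 837.3 Hz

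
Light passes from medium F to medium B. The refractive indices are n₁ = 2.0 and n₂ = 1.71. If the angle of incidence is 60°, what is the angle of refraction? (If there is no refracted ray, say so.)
sin θ₂ = (n₁/n₂)·sin θ₁ = 1.013 > 1, so there is no refracted ray — the light undergoes total internal reflection.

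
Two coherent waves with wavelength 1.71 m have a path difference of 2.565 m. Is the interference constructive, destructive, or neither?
destructive — path difference = 1.5λ, an odd multiple of λ/2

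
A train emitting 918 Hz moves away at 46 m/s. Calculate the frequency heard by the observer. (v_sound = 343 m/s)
f_obs = f·v/(v + v_s) = 809.4 Hz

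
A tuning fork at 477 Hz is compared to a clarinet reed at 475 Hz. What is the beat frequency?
2 Hz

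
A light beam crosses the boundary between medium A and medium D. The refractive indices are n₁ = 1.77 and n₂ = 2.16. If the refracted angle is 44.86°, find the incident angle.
sin θ₁ = (n₂/n₁)·sin θ₂ → θ₁ = 59.41°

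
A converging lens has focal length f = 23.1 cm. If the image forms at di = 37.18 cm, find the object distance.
1/do = 1/f − 1/di → do = 61 cm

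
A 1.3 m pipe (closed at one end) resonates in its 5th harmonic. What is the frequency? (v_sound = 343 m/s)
fₙ = nv/(4L) = 329.8 Hz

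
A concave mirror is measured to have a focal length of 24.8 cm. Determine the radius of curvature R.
R = 2|f| = 49.6 cm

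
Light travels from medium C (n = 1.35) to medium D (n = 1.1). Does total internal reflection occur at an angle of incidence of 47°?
θc = arcsin(n₂/n₁) = 54.57°; 47° < θc, so no — the ray refracts.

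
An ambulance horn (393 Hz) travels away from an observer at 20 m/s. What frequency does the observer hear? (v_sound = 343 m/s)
f_obs = f·v/(v + v_s) = 371.3 Hz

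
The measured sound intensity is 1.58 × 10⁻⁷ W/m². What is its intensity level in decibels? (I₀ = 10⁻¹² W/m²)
β = 10·log₁₀(I/I₀) = 51.99 dB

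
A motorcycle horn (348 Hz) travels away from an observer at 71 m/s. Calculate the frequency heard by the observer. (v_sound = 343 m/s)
f_obs = f·v/(v + v_s) = 288.3 Hz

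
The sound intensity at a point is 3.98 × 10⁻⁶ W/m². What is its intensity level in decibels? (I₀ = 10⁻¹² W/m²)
β = 10·log₁₀(I/I₀) = 66 dB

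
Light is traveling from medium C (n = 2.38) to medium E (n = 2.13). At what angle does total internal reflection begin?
θc = arcsin(n₂/n₁) = 63.5°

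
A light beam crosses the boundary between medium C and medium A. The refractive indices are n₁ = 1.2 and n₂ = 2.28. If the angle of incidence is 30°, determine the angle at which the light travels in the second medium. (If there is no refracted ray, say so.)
sin θ₂ = (n₁/n₂)·sin θ₁ = 0.2632 → θ₂ = 15.26°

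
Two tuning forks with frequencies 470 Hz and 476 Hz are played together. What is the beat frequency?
6 Hz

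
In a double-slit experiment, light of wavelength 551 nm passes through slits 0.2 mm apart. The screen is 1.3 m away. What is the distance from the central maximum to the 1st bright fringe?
y = mλL/d = 3.582 mm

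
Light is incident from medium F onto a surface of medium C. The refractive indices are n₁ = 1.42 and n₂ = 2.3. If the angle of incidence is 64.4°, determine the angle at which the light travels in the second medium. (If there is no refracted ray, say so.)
sin θ₂ = (n₁/n₂)·sin θ₁ = 0.5568 → θ₂ = 33.83°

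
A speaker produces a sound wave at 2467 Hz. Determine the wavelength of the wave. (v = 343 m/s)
λ = v/f = 0.139 m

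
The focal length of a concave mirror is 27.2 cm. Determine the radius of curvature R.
R = 2|f| = 54.4 cm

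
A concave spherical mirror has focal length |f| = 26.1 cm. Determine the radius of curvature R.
R = 2|f| = 52.2 cm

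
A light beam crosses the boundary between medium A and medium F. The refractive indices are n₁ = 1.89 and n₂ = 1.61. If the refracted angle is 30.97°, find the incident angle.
sin θ₁ = (n₂/n₁)·sin θ₂ → θ₁ = 26°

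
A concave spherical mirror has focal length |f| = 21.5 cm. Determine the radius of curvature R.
R = 2|f| = 43 cm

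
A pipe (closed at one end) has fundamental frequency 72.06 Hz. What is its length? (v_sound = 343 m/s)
L = v/(4f₁) = 1.19 m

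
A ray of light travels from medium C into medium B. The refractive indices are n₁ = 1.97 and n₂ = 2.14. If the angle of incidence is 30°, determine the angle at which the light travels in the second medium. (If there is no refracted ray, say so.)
sin θ₂ = (n₁/n₂)·sin θ₁ = 0.4603 → θ₂ = 27.41°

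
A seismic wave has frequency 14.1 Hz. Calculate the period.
T = 1/f = 0.07092 s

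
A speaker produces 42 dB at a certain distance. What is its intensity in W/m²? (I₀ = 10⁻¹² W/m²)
I = I₀·10^(β/10) = 1.58 × 10⁻⁸ W/m²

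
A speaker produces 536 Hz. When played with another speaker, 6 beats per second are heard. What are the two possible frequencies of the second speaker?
f₂ = 536 ± 6 Hz → 542 Hz or 530 Hz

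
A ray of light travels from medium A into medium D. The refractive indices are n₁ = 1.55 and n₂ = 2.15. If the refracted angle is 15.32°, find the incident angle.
sin θ₁ = (n₂/n₁)·sin θ₂ → θ₁ = 21.5°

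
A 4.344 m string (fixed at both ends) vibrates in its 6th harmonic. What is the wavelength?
λₙ = 2L/n = 1.448 m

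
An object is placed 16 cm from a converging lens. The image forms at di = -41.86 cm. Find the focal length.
1/f = 1/do + 1/di → f = 25.9 cm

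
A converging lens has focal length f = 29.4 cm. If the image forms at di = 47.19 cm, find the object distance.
1/do = 1/f − 1/di → do = 77.99 cm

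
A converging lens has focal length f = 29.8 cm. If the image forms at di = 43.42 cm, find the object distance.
1/do = 1/f − 1/di → do = 95 cm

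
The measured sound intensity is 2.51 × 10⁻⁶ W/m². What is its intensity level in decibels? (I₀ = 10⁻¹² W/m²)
β = 10·log₁₀(I/I₀) = 64 dB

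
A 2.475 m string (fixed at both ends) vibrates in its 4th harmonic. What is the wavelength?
λₙ = 2L/n = 1.238 m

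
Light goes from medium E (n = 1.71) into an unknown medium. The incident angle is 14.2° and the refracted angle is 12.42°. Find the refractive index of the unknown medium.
n₂ = n₁·sin θ₁ / sin θ₂ = 1.95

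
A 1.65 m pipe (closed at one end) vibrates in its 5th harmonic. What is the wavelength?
λₙ = 4L/n = 1.32 m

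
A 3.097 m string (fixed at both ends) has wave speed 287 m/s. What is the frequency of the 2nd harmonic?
fₙ = nv/(2L) = 92.67 Hz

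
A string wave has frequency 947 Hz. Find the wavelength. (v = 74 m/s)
λ = v/f = 0.07814 m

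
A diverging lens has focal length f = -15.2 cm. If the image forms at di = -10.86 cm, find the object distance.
1/do = 1/f − 1/di → do = 38.04 cm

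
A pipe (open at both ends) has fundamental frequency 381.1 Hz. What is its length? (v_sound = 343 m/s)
L = v/(2f₁) = 0.45 m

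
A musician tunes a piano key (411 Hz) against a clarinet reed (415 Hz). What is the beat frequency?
4 Hz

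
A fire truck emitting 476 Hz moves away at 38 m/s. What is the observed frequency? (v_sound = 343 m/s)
f_obs = f·v/(v + v_s) = 428.5 Hz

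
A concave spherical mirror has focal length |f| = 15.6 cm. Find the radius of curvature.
R = 2|f| = 31.2 cm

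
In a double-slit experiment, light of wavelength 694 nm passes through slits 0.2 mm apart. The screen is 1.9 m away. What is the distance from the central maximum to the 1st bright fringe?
y = mλL/d = 6.593 mm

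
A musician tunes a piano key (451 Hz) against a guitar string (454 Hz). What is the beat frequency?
3 Hz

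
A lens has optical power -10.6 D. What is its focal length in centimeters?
f = 1/P = -9.434 cm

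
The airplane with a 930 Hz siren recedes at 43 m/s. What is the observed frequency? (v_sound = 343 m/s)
f_obs = f·v/(v + v_s) = 826.4 Hz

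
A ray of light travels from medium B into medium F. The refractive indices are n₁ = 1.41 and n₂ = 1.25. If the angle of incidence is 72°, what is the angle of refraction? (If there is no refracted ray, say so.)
sin θ₂ = (n₁/n₂)·sin θ₁ = 1.073 > 1, so there is no refracted ray — the light undergoes total internal reflection.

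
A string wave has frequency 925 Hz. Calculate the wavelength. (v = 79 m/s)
λ = v/f = 0.08541 m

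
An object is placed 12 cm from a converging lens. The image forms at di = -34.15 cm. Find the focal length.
1/f = 1/do + 1/di → f = 18.5 cm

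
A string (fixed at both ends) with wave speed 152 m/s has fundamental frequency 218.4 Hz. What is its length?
L = v/(2f₁) = 0.348 m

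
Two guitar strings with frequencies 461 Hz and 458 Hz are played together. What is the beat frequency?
3 Hz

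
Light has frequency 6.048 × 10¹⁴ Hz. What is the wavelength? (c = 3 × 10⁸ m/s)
λ = c/f = 496 nm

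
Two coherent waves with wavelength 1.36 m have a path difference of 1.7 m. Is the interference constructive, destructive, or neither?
neither (partial) — path difference = 1.25λ, neither a whole number of wavelengths nor an odd multiple of λ/2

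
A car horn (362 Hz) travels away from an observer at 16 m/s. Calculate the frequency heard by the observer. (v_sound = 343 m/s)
f_obs = f·v/(v + v_s) = 345.9 Hz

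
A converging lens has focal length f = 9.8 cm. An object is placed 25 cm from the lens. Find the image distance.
1/di = 1/f − 1/do → di = 16.12 cm (real image)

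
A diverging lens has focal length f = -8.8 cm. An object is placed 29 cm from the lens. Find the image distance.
1/di = 1/f − 1/do → di = -6.751 cm (virtual image)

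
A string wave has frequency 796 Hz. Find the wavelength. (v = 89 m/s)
λ = v/f = 0.1118 m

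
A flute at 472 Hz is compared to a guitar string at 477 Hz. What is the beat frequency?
5 Hz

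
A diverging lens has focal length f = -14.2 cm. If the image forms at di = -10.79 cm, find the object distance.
1/do = 1/f − 1/di → do = 44.93 cm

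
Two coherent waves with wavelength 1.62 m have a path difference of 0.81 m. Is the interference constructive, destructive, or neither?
destructive — path difference = 0.5λ, an odd multiple of λ/2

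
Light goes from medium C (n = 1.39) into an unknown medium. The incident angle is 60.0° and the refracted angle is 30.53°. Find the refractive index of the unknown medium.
n₂ = n₁·sin θ₁ / sin θ₂ = 2.37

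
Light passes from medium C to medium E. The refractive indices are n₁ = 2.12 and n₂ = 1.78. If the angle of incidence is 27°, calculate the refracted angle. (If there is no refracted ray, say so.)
sin θ₂ = (n₁/n₂)·sin θ₁ = 0.5407 → θ₂ = 32.73°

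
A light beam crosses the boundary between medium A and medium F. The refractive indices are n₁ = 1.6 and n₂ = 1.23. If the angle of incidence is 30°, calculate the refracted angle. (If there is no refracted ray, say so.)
sin θ₂ = (n₁/n₂)·sin θ₁ = 0.6504 → θ₂ = 40.57°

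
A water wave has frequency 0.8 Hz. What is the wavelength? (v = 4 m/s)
λ = v/f = 5 m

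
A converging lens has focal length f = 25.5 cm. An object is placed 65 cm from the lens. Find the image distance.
1/di = 1/f − 1/do → di = 41.96 cm (real image)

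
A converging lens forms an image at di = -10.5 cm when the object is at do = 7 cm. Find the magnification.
M = −di/do = 1.5 (upright image)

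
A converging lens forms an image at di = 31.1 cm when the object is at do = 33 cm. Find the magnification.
M = −di/do = -0.9424 (inverted image)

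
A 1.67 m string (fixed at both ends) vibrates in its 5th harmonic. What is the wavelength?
λₙ = 2L/n = 0.668 m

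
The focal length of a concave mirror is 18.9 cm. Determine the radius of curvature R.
R = 2|f| = 37.8 cm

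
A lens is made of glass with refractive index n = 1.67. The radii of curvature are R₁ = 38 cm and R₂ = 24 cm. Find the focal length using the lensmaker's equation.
1/f = (n − 1)(1/R₁ − 1/R₂) → f = -97.23 cm (diverging lens)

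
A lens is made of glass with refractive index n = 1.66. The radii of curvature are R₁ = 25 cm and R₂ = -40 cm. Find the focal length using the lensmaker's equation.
1/f = (n − 1)(1/R₁ − 1/R₂) → f = 23.31 cm (converging lens)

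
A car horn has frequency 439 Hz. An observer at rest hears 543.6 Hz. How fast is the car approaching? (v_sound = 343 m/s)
v_s = v·(1 − f/f_obs) = 66 m/s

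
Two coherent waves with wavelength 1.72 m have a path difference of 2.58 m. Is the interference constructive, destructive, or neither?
destructive — path difference = 1.5λ, an odd multiple of λ/2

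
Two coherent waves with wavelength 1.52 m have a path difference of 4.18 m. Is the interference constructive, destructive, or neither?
neither (partial) — path difference = 2.75λ, neither a whole number of wavelengths nor an odd multiple of λ/2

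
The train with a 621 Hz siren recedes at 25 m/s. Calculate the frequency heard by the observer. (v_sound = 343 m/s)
f_obs = f·v/(v + v_s) = 578.8 Hz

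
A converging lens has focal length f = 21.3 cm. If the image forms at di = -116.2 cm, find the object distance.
1/do = 1/f − 1/di → do = 18 cm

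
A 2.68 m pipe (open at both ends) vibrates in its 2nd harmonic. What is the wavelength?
λₙ = 2L/n = 2.68 m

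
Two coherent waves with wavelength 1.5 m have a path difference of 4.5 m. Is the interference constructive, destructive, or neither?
constructive — path difference = 3λ, a whole number of wavelengths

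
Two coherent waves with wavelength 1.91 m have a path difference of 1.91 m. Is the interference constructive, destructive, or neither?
constructive — path difference = 1λ, a whole number of wavelengths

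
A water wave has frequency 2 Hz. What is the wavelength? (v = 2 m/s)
λ = v/f = 1 m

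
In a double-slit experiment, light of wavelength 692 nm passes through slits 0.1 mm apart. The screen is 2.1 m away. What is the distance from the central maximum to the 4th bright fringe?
y = mλL/d = 58.13 mm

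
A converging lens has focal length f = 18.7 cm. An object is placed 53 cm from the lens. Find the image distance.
1/di = 1/f − 1/do → di = 28.9 cm (real image)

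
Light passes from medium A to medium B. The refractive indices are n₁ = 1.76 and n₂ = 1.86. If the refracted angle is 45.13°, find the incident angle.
sin θ₁ = (n₂/n₁)·sin θ₂ → θ₁ = 48.5°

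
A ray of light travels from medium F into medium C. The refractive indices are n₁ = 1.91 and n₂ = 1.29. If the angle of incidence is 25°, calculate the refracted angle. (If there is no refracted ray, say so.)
sin θ₂ = (n₁/n₂)·sin θ₁ = 0.6257 → θ₂ = 38.74°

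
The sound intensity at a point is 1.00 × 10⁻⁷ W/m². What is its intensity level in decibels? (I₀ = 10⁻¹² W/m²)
β = 10·log₁₀(I/I₀) = 50 dB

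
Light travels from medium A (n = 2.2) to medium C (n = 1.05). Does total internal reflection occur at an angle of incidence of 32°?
θc = arcsin(n₂/n₁) = 28.51°; 32° > θc, so yes — total internal reflection.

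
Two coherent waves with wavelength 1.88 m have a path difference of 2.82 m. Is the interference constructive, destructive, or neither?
destructive — path difference = 1.5λ, an odd multiple of λ/2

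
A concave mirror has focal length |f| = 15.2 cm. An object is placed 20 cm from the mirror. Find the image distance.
f = +15.2 cm (concave); 1/di = 1/f − 1/do → di = 63.33 cm (real image, in front of mirror)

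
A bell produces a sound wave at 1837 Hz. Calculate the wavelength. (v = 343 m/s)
λ = v/f = 0.1867 m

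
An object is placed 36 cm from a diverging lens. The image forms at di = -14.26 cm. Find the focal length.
1/f = 1/do + 1/di → f = -23.61 cm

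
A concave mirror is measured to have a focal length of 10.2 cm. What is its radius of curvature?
R = 2|f| = 20.4 cm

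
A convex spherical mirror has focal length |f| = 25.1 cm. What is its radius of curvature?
R = 2|f| = 50.2 cm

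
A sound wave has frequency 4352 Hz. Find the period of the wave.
T = 1/f = 2.298 × 10⁻⁴ s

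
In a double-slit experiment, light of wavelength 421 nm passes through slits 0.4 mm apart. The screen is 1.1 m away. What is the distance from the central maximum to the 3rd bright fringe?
y = mλL/d = 3.473 mm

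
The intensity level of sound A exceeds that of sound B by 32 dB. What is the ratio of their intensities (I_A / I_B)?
I_A/I_B = 10^(Δβ/10) = 1585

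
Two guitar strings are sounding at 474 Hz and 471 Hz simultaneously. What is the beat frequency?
3 Hz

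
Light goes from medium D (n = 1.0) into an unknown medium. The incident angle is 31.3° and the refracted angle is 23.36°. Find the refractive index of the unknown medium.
n₂ = n₁·sin θ₁ / sin θ₂ = 1.31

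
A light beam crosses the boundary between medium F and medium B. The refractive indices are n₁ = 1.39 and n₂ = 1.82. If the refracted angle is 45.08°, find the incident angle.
sin θ₁ = (n₂/n₁)·sin θ₂ → θ₁ = 67.99°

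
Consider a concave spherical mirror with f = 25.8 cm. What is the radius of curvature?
R = 2|f| = 51.6 cm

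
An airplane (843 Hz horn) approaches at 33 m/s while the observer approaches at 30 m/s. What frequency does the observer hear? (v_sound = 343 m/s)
f_obs = f·(v + v_o)/(v − v_s) = 1014 Hz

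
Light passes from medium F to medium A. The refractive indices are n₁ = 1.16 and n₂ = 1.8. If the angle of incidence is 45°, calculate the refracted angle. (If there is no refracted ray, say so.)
sin θ₂ = (n₁/n₂)·sin θ₁ = 0.4557 → θ₂ = 27.11°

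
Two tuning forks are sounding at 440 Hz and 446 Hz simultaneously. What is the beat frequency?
6 Hz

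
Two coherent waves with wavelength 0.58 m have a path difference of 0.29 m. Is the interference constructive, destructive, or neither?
destructive — path difference = 0.5λ, an odd multiple of λ/2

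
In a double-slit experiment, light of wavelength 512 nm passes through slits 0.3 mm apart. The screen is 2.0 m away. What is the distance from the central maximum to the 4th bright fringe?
y = mλL/d = 13.65 mm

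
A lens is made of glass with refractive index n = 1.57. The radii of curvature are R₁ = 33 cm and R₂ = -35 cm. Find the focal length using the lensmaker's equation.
1/f = (n − 1)(1/R₁ − 1/R₂) → f = 29.8 cm (converging lens)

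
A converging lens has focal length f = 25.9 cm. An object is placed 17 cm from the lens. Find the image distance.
1/di = 1/f − 1/do → di = -49.47 cm (virtual image)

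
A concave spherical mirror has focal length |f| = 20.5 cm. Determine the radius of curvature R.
R = 2|f| = 41 cm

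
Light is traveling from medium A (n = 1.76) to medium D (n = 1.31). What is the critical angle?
θc = arcsin(n₂/n₁) = 48.1°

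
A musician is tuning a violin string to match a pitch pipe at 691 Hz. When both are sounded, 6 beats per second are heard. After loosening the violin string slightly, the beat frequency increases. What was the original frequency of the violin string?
685 Hz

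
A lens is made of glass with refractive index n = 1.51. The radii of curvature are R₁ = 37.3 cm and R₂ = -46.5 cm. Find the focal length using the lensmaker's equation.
1/f = (n − 1)(1/R₁ − 1/R₂) → f = 40.58 cm (converging lens)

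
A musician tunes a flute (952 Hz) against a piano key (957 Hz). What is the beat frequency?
5 Hz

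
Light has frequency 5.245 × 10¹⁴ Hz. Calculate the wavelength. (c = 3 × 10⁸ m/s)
λ = c/f = 572 nm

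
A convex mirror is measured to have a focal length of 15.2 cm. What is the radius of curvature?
R = 2|f| = 30.4 cm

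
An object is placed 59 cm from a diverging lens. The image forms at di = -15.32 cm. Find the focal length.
1/f = 1/do + 1/di → f = -20.69 cm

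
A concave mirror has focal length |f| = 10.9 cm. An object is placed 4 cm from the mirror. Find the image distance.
f = +10.9 cm (concave); 1/di = 1/f − 1/do → di = -6.319 cm (virtual image, behind mirror)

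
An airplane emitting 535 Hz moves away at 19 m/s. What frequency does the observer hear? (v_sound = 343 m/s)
f_obs = f·v/(v + v_s) = 506.9 Hz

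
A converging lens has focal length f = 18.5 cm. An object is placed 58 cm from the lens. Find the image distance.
1/di = 1/f − 1/do → di = 27.16 cm (real image)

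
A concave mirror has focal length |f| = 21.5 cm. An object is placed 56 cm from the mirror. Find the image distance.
f = +21.5 cm (concave); 1/di = 1/f − 1/do → di = 34.9 cm (real image, in front of mirror)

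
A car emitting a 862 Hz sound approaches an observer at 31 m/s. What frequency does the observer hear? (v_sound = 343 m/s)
f_obs = f·v/(v − v_s) = 947.6 Hz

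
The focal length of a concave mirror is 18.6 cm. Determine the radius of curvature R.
R = 2|f| = 37.2 cm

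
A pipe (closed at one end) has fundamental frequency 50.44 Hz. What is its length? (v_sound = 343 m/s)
L = v/(4f₁) = 1.7 m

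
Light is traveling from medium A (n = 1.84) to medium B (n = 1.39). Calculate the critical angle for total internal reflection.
θc = arcsin(n₂/n₁) = 49.06°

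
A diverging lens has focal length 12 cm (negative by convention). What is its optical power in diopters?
P = 1/f = -8.333 D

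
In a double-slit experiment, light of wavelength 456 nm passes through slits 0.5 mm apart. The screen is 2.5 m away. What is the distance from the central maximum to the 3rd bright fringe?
y = mλL/d = 6.84 mm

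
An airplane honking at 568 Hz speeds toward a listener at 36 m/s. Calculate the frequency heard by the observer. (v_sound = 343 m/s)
f_obs = f·v/(v − v_s) = 634.6 Hz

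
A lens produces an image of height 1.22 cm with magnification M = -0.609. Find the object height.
ho = |hi|/|M| = 2.003 cm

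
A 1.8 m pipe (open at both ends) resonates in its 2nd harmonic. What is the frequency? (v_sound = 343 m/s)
fₙ = nv/(2L) = 190.6 Hz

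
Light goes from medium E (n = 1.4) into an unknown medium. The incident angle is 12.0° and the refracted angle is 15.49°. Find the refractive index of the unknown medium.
n₂ = n₁·sin θ₁ / sin θ₂ = 1.09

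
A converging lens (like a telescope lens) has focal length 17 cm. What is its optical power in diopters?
P = 1/f = 5.882 D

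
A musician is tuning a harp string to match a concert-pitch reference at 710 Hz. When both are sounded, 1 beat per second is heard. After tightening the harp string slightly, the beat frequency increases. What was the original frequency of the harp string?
711 Hz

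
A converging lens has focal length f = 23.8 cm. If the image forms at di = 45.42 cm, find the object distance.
1/do = 1/f − 1/di → do = 50 cm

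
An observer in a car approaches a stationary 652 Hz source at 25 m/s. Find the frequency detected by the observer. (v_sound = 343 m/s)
f_obs = f·(v + v_o)/v = 699.5 Hz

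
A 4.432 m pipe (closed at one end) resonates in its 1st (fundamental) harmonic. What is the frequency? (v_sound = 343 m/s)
fₙ = nv/(4L) = 19.35 Hz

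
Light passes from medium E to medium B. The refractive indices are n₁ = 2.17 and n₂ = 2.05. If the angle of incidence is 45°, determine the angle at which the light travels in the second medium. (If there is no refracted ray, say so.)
sin θ₂ = (n₁/n₂)·sin θ₁ = 0.7485 → θ₂ = 48.46°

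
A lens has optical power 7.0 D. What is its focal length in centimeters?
f = 1/P = 14.29 cm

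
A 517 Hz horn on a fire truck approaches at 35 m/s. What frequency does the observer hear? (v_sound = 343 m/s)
f_obs = f·v/(v − v_s) = 575.8 Hz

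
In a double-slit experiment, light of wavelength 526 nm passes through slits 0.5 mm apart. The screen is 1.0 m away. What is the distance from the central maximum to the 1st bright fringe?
y = mλL/d = 1.052 mm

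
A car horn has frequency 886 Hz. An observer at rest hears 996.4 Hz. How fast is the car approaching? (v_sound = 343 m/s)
v_s = v·(1 − f/f_obs) = 38 m/s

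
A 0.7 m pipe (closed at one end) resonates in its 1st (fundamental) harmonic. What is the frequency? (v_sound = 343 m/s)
fₙ = nv/(4L) = 122.5 Hz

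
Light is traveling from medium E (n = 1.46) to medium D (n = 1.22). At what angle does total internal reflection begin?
θc = arcsin(n₂/n₁) = 56.68°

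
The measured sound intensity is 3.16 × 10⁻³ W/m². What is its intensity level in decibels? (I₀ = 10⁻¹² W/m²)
β = 10·log₁₀(I/I₀) = 95 dB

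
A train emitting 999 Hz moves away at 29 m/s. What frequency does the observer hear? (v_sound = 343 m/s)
f_obs = f·v/(v + v_s) = 921.1 Hz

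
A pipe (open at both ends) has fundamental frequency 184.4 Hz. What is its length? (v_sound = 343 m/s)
L = v/(2f₁) = 0.93 m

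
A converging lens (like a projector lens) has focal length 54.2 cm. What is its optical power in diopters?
P = 1/f = 1.845 D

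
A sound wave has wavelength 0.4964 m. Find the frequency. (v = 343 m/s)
f = v/λ = 691 Hz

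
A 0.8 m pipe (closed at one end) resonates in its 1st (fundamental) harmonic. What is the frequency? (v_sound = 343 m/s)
fₙ = nv/(4L) = 107.2 Hz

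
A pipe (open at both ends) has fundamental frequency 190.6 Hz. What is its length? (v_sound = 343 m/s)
L = v/(2f₁) = 0.8998 m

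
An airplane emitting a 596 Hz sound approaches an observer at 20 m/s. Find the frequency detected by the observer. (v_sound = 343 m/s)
f_obs = f·v/(v − v_s) = 632.9 Hz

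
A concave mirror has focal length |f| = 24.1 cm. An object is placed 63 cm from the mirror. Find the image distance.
f = +24.1 cm (concave); 1/di = 1/f − 1/do → di = 39.03 cm (real image, in front of mirror)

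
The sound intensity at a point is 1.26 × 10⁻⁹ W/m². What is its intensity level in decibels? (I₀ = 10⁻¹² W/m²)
β = 10·log₁₀(I/I₀) = 31 dB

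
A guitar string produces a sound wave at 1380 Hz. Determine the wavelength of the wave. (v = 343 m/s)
λ = v/f = 0.2486 m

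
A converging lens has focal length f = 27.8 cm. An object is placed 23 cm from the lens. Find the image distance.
1/di = 1/f − 1/do → di = -133.2 cm (virtual image)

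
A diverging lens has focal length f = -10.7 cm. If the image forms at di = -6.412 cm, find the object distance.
1/do = 1/f − 1/di → do = 16 cm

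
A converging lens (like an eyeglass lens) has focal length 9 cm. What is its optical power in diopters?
P = 1/f = 11.11 D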